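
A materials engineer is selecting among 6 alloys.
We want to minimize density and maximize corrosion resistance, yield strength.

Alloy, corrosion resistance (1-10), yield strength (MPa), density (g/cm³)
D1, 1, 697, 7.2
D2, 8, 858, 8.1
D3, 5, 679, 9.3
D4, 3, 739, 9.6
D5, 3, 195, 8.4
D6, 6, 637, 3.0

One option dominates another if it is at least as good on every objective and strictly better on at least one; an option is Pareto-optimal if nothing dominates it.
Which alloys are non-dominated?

D1, D2, D6

D1: not dominated.
D2: not dominated (best corrosion resistance).
D3: dominated by D2 (corrosion resistance 8≥5, yield strength 858≥679, density 8.1≤9.3).
D4: dominated by D2 (corrosion resistance 8≥3, yield strength 858≥739, density 8.1≤9.6).
D5: dominated by D2 (corrosion resistance 8≥3, yield strength 858≥195, density 8.1≤8.4).
D6: not dominated (best density).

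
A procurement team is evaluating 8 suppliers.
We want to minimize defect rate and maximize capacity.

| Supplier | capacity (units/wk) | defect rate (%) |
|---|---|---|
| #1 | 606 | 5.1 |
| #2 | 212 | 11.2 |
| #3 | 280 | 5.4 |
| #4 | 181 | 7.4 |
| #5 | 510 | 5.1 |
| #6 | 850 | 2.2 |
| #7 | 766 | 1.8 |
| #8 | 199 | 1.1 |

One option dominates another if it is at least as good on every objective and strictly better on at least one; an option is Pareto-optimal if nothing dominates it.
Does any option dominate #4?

Yes

#1 vs #4: capacity 606≥181, defect rate 5.1≤7.4 — #1 is at least as good on every objective and strictly better on at least one, so #1 dominates #4.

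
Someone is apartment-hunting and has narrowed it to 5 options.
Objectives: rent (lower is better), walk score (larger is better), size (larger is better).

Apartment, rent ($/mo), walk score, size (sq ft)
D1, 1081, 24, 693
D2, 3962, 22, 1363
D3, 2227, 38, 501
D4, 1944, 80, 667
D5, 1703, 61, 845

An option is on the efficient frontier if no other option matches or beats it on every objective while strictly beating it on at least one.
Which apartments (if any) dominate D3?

D4: rent 1944≤2227, walk score 80≥38, size 667≥501 — dominates D3.
D5: rent 1703≤2227, walk score 61≥38, size 845≥501 — dominates D3.
Others (D1, D2) are each worse than D3 on at least one objective.

D4, D5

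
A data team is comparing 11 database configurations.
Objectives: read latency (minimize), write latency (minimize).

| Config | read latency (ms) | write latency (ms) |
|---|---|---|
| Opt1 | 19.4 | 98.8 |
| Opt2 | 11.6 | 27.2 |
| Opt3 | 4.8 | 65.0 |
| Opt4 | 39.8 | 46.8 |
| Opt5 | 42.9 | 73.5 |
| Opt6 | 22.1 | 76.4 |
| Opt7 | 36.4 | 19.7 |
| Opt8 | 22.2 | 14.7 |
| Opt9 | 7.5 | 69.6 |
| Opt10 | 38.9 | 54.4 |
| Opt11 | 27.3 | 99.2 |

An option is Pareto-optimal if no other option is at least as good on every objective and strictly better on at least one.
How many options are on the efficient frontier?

Opt1: dominated by Opt2 (read latency 11.6≤19.4, write latency 27.2≤98.8).
Opt2: not dominated.
Opt3: not dominated (best read latency).
Opt4: dominated by Opt2 (read latency 11.6≤39.8, write latency 27.2≤46.8).
Opt5: dominated by Opt2 (read latency 11.6≤42.9, write latency 27.2≤73.5).
Opt6: dominated by Opt2 (read latency 11.6≤22.1, write latency 27.2≤76.4).
Opt7: dominated by Opt8 (read latency 22.2≤36.4, write latency 14.7≤19.7).
Opt8: not dominated (best write latency).
Opt9: dominated by Opt3 (read latency 4.8≤7.5, write latency 65.0≤69.6).
Opt10: dominated by Opt2 (read latency 11.6≤38.9, write latency 27.2≤54.4).
Opt11: dominated by Opt1 (read latency 19.4≤27.3, write latency 98.8≤99.2).
Pareto-optimal: Opt2, Opt3, Opt8 → 3.

3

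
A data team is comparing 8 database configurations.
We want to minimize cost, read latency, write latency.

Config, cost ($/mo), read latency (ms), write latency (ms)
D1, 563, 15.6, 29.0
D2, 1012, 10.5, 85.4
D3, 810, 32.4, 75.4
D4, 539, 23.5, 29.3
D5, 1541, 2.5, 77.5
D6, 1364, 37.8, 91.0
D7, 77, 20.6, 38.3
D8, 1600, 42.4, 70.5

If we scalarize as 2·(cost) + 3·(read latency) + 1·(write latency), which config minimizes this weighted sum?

D7

D1: 2·563 + 3·15.6 + 1·29.0 = 1201.8
D2: 2·1012 + 3·10.5 + 1·85.4 = 2140.9
D3: 2·810 + 3·32.4 + 1·75.4 = 1792.6
D4: 2·539 + 3·23.5 + 1·29.3 = 1177.8
D5: 2·1541 + 3·2.5 + 1·77.5 = 3167.0
D6: 2·1364 + 3·37.8 + 1·91.0 = 2932.4
D7: 2·77 + 3·20.6 + 1·38.3 = 254.1
D8: 2·1600 + 3·42.4 + 1·70.5 = 3397.7
Lowest: D7 at 254.1.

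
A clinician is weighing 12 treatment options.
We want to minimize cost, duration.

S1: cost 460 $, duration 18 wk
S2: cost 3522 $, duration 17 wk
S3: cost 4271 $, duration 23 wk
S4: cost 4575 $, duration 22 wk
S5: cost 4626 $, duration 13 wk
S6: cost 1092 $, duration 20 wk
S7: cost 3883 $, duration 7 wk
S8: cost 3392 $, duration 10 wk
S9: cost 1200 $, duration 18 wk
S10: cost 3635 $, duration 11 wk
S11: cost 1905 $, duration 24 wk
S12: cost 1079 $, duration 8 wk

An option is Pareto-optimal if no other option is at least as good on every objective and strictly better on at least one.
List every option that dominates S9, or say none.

S1, S12

S1: cost 460≤1200, duration 18≤18 — dominates S9.
S12: cost 1079≤1200, duration 8≤18 — dominates S9.
Others (S2, S3, S4, S5, S6, S7, S8, S10, S11) are each worse than S9 on at least one objective.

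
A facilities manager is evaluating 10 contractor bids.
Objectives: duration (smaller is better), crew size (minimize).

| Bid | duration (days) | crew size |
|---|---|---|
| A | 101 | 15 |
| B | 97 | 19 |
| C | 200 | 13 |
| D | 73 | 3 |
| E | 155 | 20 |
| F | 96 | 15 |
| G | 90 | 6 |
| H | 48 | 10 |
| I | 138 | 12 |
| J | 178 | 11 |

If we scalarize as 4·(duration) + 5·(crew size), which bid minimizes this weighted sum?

A: 4·101 + 5·15 = 479
B: 4·97 + 5·19 = 483
C: 4·200 + 5·13 = 865
D: 4·73 + 5·3 = 307
E: 4·155 + 5·20 = 720
F: 4·96 + 5·15 = 459
G: 4·90 + 5·6 = 390
H: 4·48 + 5·10 = 242
I: 4·138 + 5·12 = 612
J: 4·178 + 5·11 = 767
Lowest: H at 242.

H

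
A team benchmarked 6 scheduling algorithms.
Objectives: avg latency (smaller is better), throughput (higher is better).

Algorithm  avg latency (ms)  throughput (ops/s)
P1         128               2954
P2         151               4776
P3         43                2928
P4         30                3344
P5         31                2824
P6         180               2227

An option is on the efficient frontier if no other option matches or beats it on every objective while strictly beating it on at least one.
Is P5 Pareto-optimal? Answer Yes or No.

P4 vs P5: avg latency 30≤31, throughput 3344≥2824 — P4 is at least as good on every objective and strictly better on at least one, so P4 dominates P5.

No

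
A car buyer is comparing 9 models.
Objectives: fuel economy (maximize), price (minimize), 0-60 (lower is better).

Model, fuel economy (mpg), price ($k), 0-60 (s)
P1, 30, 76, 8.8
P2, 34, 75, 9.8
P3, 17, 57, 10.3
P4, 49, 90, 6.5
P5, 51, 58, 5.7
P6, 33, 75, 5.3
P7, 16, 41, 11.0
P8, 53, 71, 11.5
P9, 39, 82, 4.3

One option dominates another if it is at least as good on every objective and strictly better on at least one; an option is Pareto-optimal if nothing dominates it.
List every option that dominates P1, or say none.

P5: fuel economy 51≥30, price 58≤76, 0-60 5.7≤8.8 — dominates P1.
P6: fuel economy 33≥30, price 75≤76, 0-60 5.3≤8.8 — dominates P1.
Others (P2, P3, P4, P7, P8, P9) are each worse than P1 on at least one objective.

P5, P6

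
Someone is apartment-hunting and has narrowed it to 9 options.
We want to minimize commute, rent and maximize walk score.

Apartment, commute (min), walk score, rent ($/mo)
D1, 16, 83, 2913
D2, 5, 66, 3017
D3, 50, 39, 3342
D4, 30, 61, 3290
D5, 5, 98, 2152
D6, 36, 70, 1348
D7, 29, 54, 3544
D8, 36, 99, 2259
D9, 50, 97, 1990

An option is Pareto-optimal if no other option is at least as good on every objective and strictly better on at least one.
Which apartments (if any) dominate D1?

D5

D5: commute 5≤16, walk score 98≥83, rent 2152≤2913 — dominates D1.
Others (D2, D3, D4, D6, D7, D8, D9) are each worse than D1 on at least one objective.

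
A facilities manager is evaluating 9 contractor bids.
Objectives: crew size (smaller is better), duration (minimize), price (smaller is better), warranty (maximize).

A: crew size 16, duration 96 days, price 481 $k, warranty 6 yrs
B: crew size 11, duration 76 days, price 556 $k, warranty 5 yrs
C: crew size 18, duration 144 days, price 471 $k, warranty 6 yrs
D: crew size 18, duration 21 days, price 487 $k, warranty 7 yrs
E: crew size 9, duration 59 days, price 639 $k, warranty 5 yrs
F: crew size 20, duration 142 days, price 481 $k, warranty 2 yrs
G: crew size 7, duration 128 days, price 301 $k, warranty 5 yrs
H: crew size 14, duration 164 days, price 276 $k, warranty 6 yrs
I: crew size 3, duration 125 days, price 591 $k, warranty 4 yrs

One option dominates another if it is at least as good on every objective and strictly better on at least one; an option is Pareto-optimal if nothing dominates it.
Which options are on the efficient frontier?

A: not dominated.
B: not dominated.
C: not dominated.
D: not dominated (best duration).
E: not dominated.
F: dominated by A (crew size 16≤20, duration 96≤142, price 481≤481, warranty 6≥2).
G: not dominated.
H: not dominated (best price).
I: not dominated (best crew size).

A, B, C, D, E, G, H, I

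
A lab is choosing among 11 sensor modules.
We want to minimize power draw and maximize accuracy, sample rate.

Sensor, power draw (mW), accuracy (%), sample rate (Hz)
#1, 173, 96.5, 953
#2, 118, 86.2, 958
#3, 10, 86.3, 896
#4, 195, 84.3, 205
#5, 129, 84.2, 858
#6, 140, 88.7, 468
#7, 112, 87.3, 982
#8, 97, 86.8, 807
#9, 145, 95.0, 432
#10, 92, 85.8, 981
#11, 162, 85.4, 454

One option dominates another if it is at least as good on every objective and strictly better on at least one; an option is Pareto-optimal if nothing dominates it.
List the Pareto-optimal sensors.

#1, #3, #6, #7, #8, #9, #10

#1: not dominated (best accuracy).
#2: dominated by #7 (power draw 112≤118, accuracy 87.3≥86.2, sample rate 982≥958).
#3: not dominated (best power draw).
#4: dominated by #1 (power draw 173≤195, accuracy 96.5≥84.3, sample rate 953≥205).
#5: dominated by #2 (power draw 118≤129, accuracy 86.2≥84.2, sample rate 958≥858).
#6: not dominated.
#7: not dominated (best sample rate).
#8: not dominated.
#9: not dominated.
#10: not dominated.
#11: dominated by #2 (power draw 118≤162, accuracy 86.2≥85.4, sample rate 958≥454).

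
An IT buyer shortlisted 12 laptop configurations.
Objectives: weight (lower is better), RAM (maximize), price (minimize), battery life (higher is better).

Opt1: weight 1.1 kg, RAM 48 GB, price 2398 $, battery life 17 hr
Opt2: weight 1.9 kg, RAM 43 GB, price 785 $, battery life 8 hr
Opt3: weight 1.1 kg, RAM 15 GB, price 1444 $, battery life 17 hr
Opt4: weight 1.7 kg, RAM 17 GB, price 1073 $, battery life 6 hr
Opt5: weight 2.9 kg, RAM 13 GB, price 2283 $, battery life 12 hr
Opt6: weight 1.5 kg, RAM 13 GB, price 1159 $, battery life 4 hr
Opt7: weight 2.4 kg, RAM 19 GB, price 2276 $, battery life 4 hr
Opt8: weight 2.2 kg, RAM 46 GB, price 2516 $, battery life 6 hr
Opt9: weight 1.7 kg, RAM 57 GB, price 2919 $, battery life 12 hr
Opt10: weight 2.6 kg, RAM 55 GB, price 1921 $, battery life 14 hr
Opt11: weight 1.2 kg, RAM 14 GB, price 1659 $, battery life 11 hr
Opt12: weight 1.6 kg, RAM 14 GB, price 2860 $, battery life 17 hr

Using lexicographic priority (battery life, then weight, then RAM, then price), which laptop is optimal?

Opt1

First maximize battery life: best is 17, kept {Opt1, Opt3, Opt12}.
Then minimize weight: best is 1.1, kept {Opt1, Opt3}.
Then maximize RAM: best is 48, kept {Opt1}.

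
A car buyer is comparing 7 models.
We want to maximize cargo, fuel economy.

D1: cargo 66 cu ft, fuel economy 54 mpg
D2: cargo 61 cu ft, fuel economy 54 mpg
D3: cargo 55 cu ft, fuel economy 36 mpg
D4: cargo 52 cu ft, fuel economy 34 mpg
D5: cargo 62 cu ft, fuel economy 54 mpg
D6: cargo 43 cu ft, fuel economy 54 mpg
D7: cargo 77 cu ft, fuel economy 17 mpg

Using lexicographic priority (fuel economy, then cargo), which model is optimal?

D1

First maximize fuel economy: best is 54, kept {D1, D2, D5, D6}.
Then maximize cargo: best is 66, kept {D1}.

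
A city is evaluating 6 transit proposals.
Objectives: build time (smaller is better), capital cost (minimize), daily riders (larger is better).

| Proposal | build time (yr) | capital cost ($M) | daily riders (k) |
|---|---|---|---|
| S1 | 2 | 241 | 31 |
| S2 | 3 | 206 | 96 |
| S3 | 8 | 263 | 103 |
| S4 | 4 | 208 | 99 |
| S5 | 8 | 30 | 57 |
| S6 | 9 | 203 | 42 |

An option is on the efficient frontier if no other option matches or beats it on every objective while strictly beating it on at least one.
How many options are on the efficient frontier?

S1: not dominated (best build time).
S2: not dominated.
S3: not dominated (best daily riders).
S4: not dominated.
S5: not dominated (best capital cost).
S6: dominated by S5 (build time 8≤9, capital cost 30≤203, daily riders 57≥42).
Pareto-optimal: S1, S2, S3, S4, S5 → 5.

5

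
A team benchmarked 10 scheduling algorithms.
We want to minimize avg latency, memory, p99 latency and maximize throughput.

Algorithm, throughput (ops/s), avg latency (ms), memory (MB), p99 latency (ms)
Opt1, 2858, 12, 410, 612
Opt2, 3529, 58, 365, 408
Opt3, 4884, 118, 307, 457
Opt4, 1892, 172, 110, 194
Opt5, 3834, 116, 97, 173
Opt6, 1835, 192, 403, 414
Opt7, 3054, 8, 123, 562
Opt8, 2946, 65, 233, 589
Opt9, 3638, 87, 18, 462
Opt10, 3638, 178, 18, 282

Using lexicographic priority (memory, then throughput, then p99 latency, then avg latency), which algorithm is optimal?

First minimize memory: best is 18, kept {Opt9, Opt10}.
Then maximize throughput: best is 3638, kept {Opt9, Opt10}.
Then minimize p99 latency: best is 282, kept {Opt10}.

Opt10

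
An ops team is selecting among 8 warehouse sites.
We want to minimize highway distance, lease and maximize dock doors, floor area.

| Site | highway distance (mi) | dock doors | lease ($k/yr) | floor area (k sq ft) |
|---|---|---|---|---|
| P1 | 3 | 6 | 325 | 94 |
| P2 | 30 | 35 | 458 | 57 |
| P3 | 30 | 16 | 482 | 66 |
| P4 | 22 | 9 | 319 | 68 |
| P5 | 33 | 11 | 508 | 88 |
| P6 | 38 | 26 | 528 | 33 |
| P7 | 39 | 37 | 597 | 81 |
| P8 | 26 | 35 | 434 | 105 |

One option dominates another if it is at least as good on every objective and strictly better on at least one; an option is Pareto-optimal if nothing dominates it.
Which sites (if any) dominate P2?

P8: highway distance 26≤30, dock doors 35≥35, lease 434≤458, floor area 105≥57 — dominates P2.
Others (P1, P3, P4, P5, P6, P7) are each worse than P2 on at least one objective.

P8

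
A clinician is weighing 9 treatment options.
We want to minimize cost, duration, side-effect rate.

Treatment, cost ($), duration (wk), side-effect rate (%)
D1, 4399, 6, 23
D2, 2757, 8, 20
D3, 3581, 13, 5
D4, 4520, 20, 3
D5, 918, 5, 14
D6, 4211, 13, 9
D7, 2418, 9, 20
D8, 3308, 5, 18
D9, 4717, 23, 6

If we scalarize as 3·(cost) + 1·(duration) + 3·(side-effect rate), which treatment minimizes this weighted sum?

D1: 3·4399 + 1·6 + 3·23 = 13272
D2: 3·2757 + 1·8 + 3·20 = 8339
D3: 3·3581 + 1·13 + 3·5 = 10771
D4: 3·4520 + 1·20 + 3·3 = 13589
D5: 3·918 + 1·5 + 3·14 = 2801
D6: 3·4211 + 1·13 + 3·9 = 12673
D7: 3·2418 + 1·9 + 3·20 = 7323
D8: 3·3308 + 1·5 + 3·18 = 9983
D9: 3·4717 + 1·23 + 3·6 = 14192
Lowest: D5 at 2801.

D5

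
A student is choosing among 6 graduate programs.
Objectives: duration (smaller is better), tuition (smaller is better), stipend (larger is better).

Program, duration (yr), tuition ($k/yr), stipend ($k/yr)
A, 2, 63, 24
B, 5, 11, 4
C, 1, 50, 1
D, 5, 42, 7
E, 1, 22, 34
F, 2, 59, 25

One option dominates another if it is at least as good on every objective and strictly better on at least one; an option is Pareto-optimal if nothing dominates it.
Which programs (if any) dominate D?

E

E: duration 1≤5, tuition 22≤42, stipend 34≥7 — dominates D.
Others (A, B, C, F) are each worse than D on at least one objective.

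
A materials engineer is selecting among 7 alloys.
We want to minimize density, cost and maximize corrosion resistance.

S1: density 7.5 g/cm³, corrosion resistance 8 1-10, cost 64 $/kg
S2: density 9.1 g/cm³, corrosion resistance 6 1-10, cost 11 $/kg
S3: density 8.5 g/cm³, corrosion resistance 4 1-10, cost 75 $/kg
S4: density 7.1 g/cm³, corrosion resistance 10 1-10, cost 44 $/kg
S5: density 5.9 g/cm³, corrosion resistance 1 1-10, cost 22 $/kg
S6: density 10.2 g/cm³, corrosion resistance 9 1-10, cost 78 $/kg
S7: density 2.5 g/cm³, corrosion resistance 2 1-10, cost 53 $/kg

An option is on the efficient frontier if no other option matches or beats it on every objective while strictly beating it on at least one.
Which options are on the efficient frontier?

S2, S4, S5, S7

S1: dominated by S4 (density 7.1≤7.5, corrosion resistance 10≥8, cost 44≤64).
S2: not dominated (best cost).
S3: dominated by S1 (density 7.5≤8.5, corrosion resistance 8≥4, cost 64≤75).
S4: not dominated (best corrosion resistance).
S5: not dominated.
S6: dominated by S4 (density 7.1≤10.2, corrosion resistance 10≥9, cost 44≤78).
S7: not dominated (best density).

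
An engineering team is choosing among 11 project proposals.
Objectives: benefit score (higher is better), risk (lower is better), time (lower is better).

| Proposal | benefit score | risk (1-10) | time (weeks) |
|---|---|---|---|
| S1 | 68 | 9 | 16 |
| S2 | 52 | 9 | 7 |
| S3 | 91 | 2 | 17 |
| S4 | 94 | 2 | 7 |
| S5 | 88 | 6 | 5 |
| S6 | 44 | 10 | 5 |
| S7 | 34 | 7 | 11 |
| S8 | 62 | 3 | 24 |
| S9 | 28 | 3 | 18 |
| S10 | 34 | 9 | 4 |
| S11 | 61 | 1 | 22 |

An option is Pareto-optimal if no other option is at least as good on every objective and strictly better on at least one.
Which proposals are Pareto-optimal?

S4, S5, S10, S11

S1: dominated by S4 (benefit score 94≥68, risk 2≤9, time 7≤16).
S2: dominated by S4 (benefit score 94≥52, risk 2≤9, time 7≤7).
S3: dominated by S4 (benefit score 94≥91, risk 2≤2, time 7≤17).
S4: not dominated (best benefit score).
S5: not dominated.
S6: dominated by S5 (benefit score 88≥44, risk 6≤10, time 5≤5).
S7: dominated by S4 (benefit score 94≥34, risk 2≤7, time 7≤11).
S8: dominated by S3 (benefit score 91≥62, risk 2≤3, time 17≤24).
S9: dominated by S3 (benefit score 91≥28, risk 2≤3, time 17≤18).
S10: not dominated (best time).
S11: not dominated (best risk).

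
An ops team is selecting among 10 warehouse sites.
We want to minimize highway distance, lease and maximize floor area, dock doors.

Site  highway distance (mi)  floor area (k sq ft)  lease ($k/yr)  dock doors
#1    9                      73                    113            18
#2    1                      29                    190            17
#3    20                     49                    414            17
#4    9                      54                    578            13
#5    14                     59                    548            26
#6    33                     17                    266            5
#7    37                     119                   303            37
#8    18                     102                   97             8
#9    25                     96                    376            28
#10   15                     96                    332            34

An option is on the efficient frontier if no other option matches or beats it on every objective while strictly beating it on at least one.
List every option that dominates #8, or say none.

none

#1: worse on floor area (73 vs 102).
#2: worse on floor area (29 vs 102).
#3: worse on highway distance (20 vs 18).
#4: worse on floor area (54 vs 102).
#5: worse on floor area (59 vs 102).
#6: worse on highway distance (33 vs 18).
#7: worse on highway distance (37 vs 18).
#9: worse on highway distance (25 vs 18).
#10: worse on floor area (96 vs 102).
No option dominates #8.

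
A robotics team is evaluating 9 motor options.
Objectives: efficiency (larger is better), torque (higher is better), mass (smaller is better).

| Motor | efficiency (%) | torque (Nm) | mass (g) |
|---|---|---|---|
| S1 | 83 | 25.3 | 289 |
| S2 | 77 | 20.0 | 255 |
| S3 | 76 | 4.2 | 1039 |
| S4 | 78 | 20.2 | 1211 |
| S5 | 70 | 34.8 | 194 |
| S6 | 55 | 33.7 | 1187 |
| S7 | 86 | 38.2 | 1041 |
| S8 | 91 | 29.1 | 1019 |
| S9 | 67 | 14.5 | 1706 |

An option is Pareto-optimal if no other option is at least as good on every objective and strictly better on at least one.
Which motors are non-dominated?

S1, S2, S5, S7, S8

S1: not dominated.
S2: not dominated.
S3: dominated by S1 (efficiency 83≥76, torque 25.3≥4.2, mass 289≤1039).
S4: dominated by S1 (efficiency 83≥78, torque 25.3≥20.2, mass 289≤1211).
S5: not dominated (best mass).
S6: dominated by S5 (efficiency 70≥55, torque 34.8≥33.7, mass 194≤1187).
S7: not dominated (best torque).
S8: not dominated (best efficiency).
S9: dominated by S1 (efficiency 83≥67, torque 25.3≥14.5, mass 289≤1706).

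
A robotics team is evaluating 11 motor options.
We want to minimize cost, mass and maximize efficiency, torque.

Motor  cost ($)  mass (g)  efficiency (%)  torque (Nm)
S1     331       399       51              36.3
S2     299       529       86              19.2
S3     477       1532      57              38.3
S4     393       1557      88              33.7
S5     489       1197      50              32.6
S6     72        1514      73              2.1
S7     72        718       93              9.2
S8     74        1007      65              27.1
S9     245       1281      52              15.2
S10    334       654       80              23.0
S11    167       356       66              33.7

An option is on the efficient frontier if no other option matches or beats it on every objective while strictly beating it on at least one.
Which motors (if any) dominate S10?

none

S1: worse on efficiency (51 vs 80).
S2: worse on torque (19.2 vs 23.0).
S3: worse on cost (477 vs 334).
S4: worse on cost (393 vs 334).
S5: worse on cost (489 vs 334).
S6: worse on mass (1514 vs 654).
S7: worse on mass (718 vs 654).
S8: worse on mass (1007 vs 654).
S9: worse on mass (1281 vs 654).
S11: worse on efficiency (66 vs 80).
No option dominates S10.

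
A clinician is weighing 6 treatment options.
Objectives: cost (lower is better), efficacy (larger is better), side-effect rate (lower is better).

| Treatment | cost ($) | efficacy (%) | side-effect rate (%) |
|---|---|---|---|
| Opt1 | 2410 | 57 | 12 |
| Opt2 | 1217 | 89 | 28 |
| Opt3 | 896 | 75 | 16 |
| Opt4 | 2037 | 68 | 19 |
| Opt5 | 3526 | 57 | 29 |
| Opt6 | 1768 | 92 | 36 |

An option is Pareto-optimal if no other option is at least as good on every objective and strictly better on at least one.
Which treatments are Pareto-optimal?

Opt1, Opt2, Opt3, Opt6

Opt1: not dominated (best side-effect rate).
Opt2: not dominated.
Opt3: not dominated (best cost).
Opt4: dominated by Opt3 (cost 896≤2037, efficacy 75≥68, side-effect rate 16≤19).
Opt5: dominated by Opt1 (cost 2410≤3526, efficacy 57≥57, side-effect rate 12≤29).
Opt6: not dominated (best efficacy).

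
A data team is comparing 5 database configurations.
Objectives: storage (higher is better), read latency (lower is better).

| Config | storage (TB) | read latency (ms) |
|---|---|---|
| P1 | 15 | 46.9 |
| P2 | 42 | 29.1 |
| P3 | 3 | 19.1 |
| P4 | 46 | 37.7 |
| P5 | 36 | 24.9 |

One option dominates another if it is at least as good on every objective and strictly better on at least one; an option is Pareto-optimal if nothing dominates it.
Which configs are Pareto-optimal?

P2, P3, P4, P5

P1: dominated by P2 (storage 42≥15, read latency 29.1≤46.9).
P2: not dominated.
P3: not dominated (best read latency).
P4: not dominated (best storage).
P5: not dominated.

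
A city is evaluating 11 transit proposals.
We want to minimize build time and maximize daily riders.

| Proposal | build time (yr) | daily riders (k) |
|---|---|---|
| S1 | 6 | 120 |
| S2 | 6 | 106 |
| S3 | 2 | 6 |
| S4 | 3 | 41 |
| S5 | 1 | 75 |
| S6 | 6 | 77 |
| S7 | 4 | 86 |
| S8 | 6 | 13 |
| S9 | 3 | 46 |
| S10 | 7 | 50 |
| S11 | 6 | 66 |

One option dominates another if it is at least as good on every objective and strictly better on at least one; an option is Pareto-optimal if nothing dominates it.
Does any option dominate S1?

S2: worse on daily riders (106 vs 120).
S3: worse on daily riders (6 vs 120).
S4: worse on daily riders (41 vs 120).
S5: worse on daily riders (75 vs 120).
S6: worse on daily riders (77 vs 120).
S7: worse on daily riders (86 vs 120).
S8: worse on daily riders (13 vs 120).
S9: worse on daily riders (46 vs 120).
S10: worse on build time (7 vs 6).
S11: worse on daily riders (66 vs 120).
No option is at least as good as S1 on every objective and strictly better on one.

No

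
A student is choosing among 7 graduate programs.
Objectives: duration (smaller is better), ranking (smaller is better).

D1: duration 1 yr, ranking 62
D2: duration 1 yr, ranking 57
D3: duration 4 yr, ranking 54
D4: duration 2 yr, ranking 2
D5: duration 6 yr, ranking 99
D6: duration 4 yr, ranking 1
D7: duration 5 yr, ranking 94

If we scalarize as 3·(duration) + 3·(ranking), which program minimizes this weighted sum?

D1: 3·1 + 3·62 = 189
D2: 3·1 + 3·57 = 174
D3: 3·4 + 3·54 = 174
D4: 3·2 + 3·2 = 12
D5: 3·6 + 3·99 = 315
D6: 3·4 + 3·1 = 15
D7: 3·5 + 3·94 = 297
Lowest: D4 at 12.

D4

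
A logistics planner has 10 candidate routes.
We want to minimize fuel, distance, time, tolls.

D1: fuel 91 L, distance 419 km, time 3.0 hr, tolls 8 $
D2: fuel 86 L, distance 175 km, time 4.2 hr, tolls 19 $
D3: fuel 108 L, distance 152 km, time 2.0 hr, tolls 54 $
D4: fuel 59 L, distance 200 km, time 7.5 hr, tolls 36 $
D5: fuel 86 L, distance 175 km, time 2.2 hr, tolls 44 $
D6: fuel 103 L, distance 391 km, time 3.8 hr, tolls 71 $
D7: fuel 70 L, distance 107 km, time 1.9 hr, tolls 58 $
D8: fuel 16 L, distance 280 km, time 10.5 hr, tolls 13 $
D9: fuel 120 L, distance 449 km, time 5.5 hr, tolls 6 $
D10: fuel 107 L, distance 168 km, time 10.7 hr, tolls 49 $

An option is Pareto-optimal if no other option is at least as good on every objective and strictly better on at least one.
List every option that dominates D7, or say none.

none

D1: worse on fuel (91 vs 70).
D2: worse on fuel (86 vs 70).
D3: worse on fuel (108 vs 70).
D4: worse on distance (200 vs 107).
D5: worse on fuel (86 vs 70).
D6: worse on fuel (103 vs 70).
D8: worse on distance (280 vs 107).
D9: worse on fuel (120 vs 70).
D10: worse on fuel (107 vs 70).
No option dominates D7.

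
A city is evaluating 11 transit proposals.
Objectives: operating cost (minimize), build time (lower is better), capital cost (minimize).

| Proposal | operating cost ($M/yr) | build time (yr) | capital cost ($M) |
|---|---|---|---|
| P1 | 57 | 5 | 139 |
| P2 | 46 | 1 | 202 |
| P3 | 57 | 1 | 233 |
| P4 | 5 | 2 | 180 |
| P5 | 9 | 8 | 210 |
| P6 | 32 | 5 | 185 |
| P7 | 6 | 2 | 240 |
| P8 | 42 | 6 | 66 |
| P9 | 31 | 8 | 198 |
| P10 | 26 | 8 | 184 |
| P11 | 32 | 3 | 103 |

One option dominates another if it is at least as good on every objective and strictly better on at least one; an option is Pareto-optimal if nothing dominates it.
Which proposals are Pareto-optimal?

P1: dominated by P11 (operating cost 32≤57, build time 3≤5, capital cost 103≤139).
P2: not dominated.
P3: dominated by P2 (operating cost 46≤57, build time 1≤1, capital cost 202≤233).
P4: not dominated (best operating cost).
P5: dominated by P4 (operating cost 5≤9, build time 2≤8, capital cost 180≤210).
P6: dominated by P4 (operating cost 5≤32, build time 2≤5, capital cost 180≤185).
P7: dominated by P4 (operating cost 5≤6, build time 2≤2, capital cost 180≤240).
P8: not dominated (best capital cost).
P9: dominated by P4 (operating cost 5≤31, build time 2≤8, capital cost 180≤198).
P10: dominated by P4 (operating cost 5≤26, build time 2≤8, capital cost 180≤184).
P11: not dominated.

P2, P4, P8, P11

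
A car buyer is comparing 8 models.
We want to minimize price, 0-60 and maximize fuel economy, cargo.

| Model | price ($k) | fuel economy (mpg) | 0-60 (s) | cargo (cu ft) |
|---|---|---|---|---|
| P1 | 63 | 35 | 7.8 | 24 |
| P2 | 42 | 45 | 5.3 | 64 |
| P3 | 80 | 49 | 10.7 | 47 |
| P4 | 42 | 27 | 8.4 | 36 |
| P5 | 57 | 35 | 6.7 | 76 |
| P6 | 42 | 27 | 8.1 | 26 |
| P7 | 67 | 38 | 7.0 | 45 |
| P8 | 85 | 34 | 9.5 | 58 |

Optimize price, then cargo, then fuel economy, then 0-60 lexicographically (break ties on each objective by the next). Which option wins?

First minimize price: best is 42, kept {P2, P4, P6}.
Then maximize cargo: best is 64, kept {P2}.

P2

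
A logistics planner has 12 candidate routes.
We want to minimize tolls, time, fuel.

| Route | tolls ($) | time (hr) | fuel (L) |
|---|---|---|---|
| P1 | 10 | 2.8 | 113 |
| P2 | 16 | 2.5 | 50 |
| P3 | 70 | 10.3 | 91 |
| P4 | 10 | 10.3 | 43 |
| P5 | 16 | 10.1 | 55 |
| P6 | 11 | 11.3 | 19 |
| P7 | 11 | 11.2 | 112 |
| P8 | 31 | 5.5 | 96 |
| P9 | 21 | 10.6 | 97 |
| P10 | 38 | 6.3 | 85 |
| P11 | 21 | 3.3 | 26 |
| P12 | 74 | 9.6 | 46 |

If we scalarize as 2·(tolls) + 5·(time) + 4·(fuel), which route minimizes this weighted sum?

P6

P1: 2·10 + 5·2.8 + 4·113 = 486.0
P2: 2·16 + 5·2.5 + 4·50 = 244.5
P3: 2·70 + 5·10.3 + 4·91 = 555.5
P4: 2·10 + 5·10.3 + 4·43 = 243.5
P5: 2·16 + 5·10.1 + 4·55 = 302.5
P6: 2·11 + 5·11.3 + 4·19 = 154.5
P7: 2·11 + 5·11.2 + 4·112 = 526.0
P8: 2·31 + 5·5.5 + 4·96 = 473.5
P9: 2·21 + 5·10.6 + 4·97 = 483.0
P10: 2·38 + 5·6.3 + 4·85 = 447.5
P11: 2·21 + 5·3.3 + 4·26 = 162.5
P12: 2·74 + 5·9.6 + 4·46 = 380.0
Lowest: P6 at 154.5.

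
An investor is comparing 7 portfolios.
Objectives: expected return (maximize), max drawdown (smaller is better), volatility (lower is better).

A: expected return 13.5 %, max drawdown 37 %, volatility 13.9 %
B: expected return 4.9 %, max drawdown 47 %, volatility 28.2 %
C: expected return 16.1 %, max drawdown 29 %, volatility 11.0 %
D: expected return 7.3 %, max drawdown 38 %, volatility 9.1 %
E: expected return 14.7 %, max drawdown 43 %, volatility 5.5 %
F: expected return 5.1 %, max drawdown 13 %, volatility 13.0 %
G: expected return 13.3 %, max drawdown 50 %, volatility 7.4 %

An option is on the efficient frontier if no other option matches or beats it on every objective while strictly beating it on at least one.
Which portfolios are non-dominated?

A: dominated by C (expected return 16.1≥13.5, max drawdown 29≤37, volatility 11.0≤13.9).
B: dominated by A (expected return 13.5≥4.9, max drawdown 37≤47, volatility 13.9≤28.2).
C: not dominated (best expected return).
D: not dominated.
E: not dominated (best volatility).
F: not dominated (best max drawdown).
G: dominated by E (expected return 14.7≥13.3, max drawdown 43≤50, volatility 5.5≤7.4).

C, D, E, F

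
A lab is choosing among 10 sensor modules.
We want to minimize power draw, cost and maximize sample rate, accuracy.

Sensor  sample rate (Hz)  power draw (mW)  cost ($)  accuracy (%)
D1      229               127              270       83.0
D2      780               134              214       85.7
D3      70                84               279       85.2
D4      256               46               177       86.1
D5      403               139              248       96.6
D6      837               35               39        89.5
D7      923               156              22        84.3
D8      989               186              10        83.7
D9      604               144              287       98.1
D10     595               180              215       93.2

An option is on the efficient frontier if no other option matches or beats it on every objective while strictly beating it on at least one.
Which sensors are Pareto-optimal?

D5, D6, D7, D8, D9, D10

D1: dominated by D4 (sample rate 256≥229, power draw 46≤127, cost 177≤270, accuracy 86.1≥83.0).
D2: dominated by D6 (sample rate 837≥780, power draw 35≤134, cost 39≤214, accuracy 89.5≥85.7).
D3: dominated by D4 (sample rate 256≥70, power draw 46≤84, cost 177≤279, accuracy 86.1≥85.2).
D4: dominated by D6 (sample rate 837≥256, power draw 35≤46, cost 39≤177, accuracy 89.5≥86.1).
D5: not dominated.
D6: not dominated (best power draw).
D7: not dominated.
D8: not dominated (best sample rate).
D9: not dominated (best accuracy).
D10: not dominated.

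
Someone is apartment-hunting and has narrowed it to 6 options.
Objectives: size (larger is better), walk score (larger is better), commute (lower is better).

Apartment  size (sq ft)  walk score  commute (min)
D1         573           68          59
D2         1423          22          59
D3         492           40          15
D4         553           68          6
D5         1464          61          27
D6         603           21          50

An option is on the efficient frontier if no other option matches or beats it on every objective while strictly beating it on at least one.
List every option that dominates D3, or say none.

D4: size 553≥492, walk score 68≥40, commute 6≤15 — dominates D3.
Others (D1, D2, D5, D6) are each worse than D3 on at least one objective.

D4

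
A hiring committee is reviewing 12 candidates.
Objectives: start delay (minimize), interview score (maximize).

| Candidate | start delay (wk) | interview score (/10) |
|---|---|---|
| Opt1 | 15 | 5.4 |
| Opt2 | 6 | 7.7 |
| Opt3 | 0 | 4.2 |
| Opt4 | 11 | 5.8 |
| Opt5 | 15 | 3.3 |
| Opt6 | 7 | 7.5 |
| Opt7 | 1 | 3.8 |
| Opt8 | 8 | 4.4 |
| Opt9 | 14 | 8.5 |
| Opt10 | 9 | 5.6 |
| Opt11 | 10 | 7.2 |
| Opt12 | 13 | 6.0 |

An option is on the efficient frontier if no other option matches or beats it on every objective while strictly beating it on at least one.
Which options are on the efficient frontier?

Opt1: dominated by Opt2 (start delay 6≤15, interview score 7.7≥5.4).
Opt2: not dominated.
Opt3: not dominated (best start delay).
Opt4: dominated by Opt2 (start delay 6≤11, interview score 7.7≥5.8).
Opt5: dominated by Opt1 (start delay 15≤15, interview score 5.4≥3.3).
Opt6: dominated by Opt2 (start delay 6≤7, interview score 7.7≥7.5).
Opt7: dominated by Opt3 (start delay 0≤1, interview score 4.2≥3.8).
Opt8: dominated by Opt2 (start delay 6≤8, interview score 7.7≥4.4).
Opt9: not dominated (best interview score).
Opt10: dominated by Opt2 (start delay 6≤9, interview score 7.7≥5.6).
Opt11: dominated by Opt2 (start delay 6≤10, interview score 7.7≥7.2).
Opt12: dominated by Opt2 (start delay 6≤13, interview score 7.7≥6.0).

Opt2, Opt3, Opt9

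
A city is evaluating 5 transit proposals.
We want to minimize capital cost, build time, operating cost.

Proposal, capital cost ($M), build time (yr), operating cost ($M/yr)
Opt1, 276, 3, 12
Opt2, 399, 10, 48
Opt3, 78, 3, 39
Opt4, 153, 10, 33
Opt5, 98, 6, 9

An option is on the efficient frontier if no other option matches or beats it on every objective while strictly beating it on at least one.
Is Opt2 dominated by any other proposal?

Opt1 vs Opt2: capital cost 276≤399, build time 3≤10, operating cost 12≤48 — Opt1 is at least as good on every objective and strictly better on at least one, so Opt1 dominates Opt2.

Yes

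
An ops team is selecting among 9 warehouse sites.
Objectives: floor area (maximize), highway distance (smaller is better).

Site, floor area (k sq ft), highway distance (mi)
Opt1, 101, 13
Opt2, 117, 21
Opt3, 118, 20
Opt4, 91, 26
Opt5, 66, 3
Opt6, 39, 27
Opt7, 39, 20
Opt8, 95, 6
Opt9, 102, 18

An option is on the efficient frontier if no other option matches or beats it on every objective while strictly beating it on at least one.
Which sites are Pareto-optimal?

Opt1, Opt3, Opt5, Opt8, Opt9

Opt1: not dominated.
Opt2: dominated by Opt3 (floor area 118≥117, highway distance 20≤21).
Opt3: not dominated (best floor area).
Opt4: dominated by Opt1 (floor area 101≥91, highway distance 13≤26).
Opt5: not dominated (best highway distance).
Opt6: dominated by Opt1 (floor area 101≥39, highway distance 13≤27).
Opt7: dominated by Opt1 (floor area 101≥39, highway distance 13≤20).
Opt8: not dominated.
Opt9: not dominated.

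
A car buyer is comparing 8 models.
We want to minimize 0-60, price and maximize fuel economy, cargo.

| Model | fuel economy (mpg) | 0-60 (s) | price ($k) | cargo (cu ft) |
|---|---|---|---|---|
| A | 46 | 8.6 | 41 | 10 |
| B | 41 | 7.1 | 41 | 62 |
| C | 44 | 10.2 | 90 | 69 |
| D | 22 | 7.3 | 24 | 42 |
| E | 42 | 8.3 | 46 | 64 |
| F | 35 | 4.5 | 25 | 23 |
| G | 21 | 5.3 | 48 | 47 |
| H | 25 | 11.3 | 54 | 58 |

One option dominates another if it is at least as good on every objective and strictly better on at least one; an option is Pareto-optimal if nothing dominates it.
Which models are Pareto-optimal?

A, B, C, D, E, F, G

A: not dominated (best fuel economy).
B: not dominated.
C: not dominated (best cargo).
D: not dominated (best price).
E: not dominated.
F: not dominated (best 0-60).
G: not dominated.
H: dominated by B (fuel economy 41≥25, 0-60 7.1≤11.3, price 41≤54, cargo 62≥58).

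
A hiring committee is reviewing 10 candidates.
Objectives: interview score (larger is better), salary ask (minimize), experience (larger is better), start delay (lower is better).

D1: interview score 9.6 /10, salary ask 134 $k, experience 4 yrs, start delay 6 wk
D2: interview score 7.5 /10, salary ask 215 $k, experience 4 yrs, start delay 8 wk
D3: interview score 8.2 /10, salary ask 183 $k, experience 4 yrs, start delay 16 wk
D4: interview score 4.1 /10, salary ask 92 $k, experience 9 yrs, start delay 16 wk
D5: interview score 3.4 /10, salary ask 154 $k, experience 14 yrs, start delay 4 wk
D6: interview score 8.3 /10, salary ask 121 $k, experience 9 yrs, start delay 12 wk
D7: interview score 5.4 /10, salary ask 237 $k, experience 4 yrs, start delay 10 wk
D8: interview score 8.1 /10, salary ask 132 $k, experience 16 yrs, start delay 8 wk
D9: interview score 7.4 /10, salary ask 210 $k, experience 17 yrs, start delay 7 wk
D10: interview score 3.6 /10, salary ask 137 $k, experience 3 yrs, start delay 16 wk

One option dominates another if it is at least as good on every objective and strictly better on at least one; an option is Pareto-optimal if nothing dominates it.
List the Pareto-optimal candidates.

D1: not dominated (best interview score).
D2: dominated by D1 (interview score 9.6≥7.5, salary ask 134≤215, experience 4≥4, start delay 6≤8).
D3: dominated by D1 (interview score 9.6≥8.2, salary ask 134≤183, experience 4≥4, start delay 6≤16).
D4: not dominated (best salary ask).
D5: not dominated (best start delay).
D6: not dominated.
D7: dominated by D1 (interview score 9.6≥5.4, salary ask 134≤237, experience 4≥4, start delay 6≤10).
D8: not dominated.
D9: not dominated (best experience).
D10: dominated by D1 (interview score 9.6≥3.6, salary ask 134≤137, experience 4≥3, start delay 6≤16).

D1, D4, D5, D6, D8, D9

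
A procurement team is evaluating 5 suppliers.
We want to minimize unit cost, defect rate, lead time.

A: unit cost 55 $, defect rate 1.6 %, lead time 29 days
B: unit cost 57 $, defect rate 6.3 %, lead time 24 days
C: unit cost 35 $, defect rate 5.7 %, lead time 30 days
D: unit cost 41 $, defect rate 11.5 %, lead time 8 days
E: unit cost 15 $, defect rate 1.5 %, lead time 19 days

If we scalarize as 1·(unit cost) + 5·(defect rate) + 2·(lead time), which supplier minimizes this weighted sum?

A: 1·55 + 5·1.6 + 2·29 = 121.0
B: 1·57 + 5·6.3 + 2·24 = 136.5
C: 1·35 + 5·5.7 + 2·30 = 123.5
D: 1·41 + 5·11.5 + 2·8 = 114.5
E: 1·15 + 5·1.5 + 2·19 = 60.5
Lowest: E at 60.5.

E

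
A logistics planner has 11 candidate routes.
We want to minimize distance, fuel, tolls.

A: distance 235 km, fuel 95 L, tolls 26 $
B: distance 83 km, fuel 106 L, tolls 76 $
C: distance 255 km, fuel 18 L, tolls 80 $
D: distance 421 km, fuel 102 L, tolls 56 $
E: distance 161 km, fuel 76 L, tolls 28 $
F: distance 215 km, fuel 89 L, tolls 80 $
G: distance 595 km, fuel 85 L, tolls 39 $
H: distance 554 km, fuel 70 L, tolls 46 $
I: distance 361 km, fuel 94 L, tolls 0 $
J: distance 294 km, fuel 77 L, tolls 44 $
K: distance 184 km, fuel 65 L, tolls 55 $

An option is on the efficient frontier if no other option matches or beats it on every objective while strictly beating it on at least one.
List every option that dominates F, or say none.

E, K

E: distance 161≤215, fuel 76≤89, tolls 28≤80 — dominates F.
K: distance 184≤215, fuel 65≤89, tolls 55≤80 — dominates F.
Others (A, B, C, D, G, H, I, J) are each worse than F on at least one objective.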